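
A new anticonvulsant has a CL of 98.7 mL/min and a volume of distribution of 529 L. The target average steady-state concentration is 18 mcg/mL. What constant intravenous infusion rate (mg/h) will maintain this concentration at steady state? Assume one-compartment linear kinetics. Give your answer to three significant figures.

107 mg/h

Convert clearance: 98.7 mL/min × 60 min/h ÷ 1000 mL/L = 5.922 L/h
Maintenance depends on clearance, not Vd — rate in must match rate out.
Rate = CL × Css = 5.922 × 18 = 106.6 mg/h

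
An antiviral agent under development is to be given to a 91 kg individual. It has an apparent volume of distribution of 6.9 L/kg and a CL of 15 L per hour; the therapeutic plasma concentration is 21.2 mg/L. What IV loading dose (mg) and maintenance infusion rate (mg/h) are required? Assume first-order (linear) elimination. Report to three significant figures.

Vd(total) = 91 kg × 6.9 L/kg = 627.9 L
LD = Vd · C_target = 627.9 × 21.2 = 13310 mg
Maintenance: replace elimination → rate = CL × Css = 15.00 × 21.2 = 318.0 mg/h

(a) 13300 mg; (b) 318 mg/h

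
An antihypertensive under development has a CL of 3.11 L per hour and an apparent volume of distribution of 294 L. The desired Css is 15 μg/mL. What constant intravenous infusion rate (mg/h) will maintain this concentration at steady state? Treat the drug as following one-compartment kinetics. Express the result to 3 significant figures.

46.7 mg/h

Rate = CL × Css = 3.110 × 15 = 46.65 mg/h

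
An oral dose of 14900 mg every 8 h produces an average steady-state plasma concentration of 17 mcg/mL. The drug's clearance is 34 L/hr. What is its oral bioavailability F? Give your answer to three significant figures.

0.310

F·D/τ = CL·Css at steady state → F = CL·Css·τ / D.
F = 34 × 17 × 8 / 14900 = 0.310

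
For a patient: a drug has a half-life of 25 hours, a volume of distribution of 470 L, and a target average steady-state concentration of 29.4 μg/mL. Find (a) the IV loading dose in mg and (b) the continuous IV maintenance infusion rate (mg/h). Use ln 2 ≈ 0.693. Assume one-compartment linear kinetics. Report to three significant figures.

LD = Vd × C = 470.0 × 29.4 = 13820 mg
CL = 0.693 × Vd / t½ = 0.693 × 470.0 / 25 = 13.03 L/h
Infusion rate = CL × Css = 13.03 × 29.4 = 383.1 mg/h

(a) 13800 mg; (b) 383 mg/h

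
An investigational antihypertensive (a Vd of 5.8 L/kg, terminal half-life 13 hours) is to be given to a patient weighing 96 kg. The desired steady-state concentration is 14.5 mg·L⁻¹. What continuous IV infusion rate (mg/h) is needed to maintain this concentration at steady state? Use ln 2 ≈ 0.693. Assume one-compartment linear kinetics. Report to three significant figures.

430 mg/h

Total Vd = 5.8 × 96 = 556.8 L
CL = 0.693 × Vd / t½ = 0.693 × 556.8 / 13 = 29.68 L/h
Infusion rate = CL × Css = 29.68 × 14.5 = 430.4 mg/h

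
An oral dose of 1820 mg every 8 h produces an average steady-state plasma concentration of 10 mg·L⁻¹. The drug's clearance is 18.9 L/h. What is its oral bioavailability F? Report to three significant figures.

0.831

F·D/τ = CL·Css at steady state → F = CL·Css·τ / D.
F = 18.9 × 10 × 8 / 1820 = 0.831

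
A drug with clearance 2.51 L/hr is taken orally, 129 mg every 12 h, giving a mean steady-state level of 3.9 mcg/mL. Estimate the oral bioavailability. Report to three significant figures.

F·D/τ = CL·Css at steady state → F = CL·Css·τ / D.
F = 2.51 × 3.9 × 12 / 129 = 0.911

0.911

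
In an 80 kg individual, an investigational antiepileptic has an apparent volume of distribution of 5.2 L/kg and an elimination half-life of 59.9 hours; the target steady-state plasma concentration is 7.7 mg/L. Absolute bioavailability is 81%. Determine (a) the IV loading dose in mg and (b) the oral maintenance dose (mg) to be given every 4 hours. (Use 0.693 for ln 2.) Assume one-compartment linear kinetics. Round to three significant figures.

(a) 3200 mg; (b) 183 mg

Vd = 5.2 L/kg × 80 kg = 416.0 L
LD = Vd × C = 416.0 × 7.7 = 3203 mg
CL = 0.693 × Vd / t½ = 0.693 × 416.0 / 59.9 = 4.813 L/h
D = CL × Css × τ / F = 4.813 × 7.7 × 4 / 0.81 = 183.0 mg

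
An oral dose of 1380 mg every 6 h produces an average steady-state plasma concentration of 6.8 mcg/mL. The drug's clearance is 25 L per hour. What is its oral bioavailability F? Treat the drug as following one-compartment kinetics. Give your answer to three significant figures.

0.739

F·D/τ = CL·Css at steady state → F = CL·Css·τ / D.
F = 25 × 6.8 × 6 / 1380 = 0.739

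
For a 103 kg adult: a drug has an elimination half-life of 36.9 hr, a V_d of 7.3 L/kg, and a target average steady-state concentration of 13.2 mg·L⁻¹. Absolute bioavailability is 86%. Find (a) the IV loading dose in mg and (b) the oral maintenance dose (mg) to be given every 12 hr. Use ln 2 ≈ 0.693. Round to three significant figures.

Total Vd = 7.3 × 103 = 751.9 L
LD = Vd × C = 751.9 × 13.2 = 9925 mg
CL = 0.693 × Vd / t½ = 0.693 × 751.9 / 36.9 = 14.12 L/h
D = CL × Css × τ / F = 14.12 × 13.2 × 12 / 0.86 = 2601 mg

(a) 9930 mg; (b) 2600 mg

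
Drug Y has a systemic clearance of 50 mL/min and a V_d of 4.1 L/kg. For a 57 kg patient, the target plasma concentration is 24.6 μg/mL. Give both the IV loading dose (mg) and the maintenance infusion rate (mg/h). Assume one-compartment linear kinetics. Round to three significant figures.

(a) 5750 mg; (b) 73.8 mg/h

Vd = 4.1 L/kg × 57 kg = 233.7 L
Loading: fill Vd to C_target → 233.7 L × 24.6 mg/L = 5749 mg
CL = 50 mL/min = 50 × 0.06 = 3.000 L/h
Maintenance infusion rate = CL × Css = 3.000 × 24.6 = 73.80 mg/h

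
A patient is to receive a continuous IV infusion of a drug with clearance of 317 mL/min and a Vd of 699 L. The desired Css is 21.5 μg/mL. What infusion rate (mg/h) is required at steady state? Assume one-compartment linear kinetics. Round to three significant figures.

409 mg/h

CL = 317 mL/min = 317 × 0.06 = 19.02 L/h
At steady state, infusion rate equals elimination rate: rate in = CL × Css.
R₀ = 19.02 × 21.5 = 408.9 mg/h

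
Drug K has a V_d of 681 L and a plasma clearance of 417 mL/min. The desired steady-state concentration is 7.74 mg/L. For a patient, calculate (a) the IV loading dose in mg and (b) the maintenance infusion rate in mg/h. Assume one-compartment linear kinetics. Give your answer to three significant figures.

Loading: fill Vd to C_target → 681.0 L × 7.74 mg/L = 5271 mg
Convert clearance: 417 mL/min × 60 min/h ÷ 1000 mL/L = 25.02 L/h
Infusion rate = 25.02 L/h × 7.74 mg/L = 193.7 mg/h

(a) 5270 mg; (b) 194 mg/h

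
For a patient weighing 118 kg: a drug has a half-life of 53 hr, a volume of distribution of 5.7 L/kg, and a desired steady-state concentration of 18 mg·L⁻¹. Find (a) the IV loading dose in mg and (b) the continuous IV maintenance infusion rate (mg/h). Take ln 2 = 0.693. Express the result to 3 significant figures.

Vd(total) = 118 kg × 5.7 L/kg = 672.6 L
LD = Vd × C = 672.6 × 18 = 12110 mg
CL = 0.693 × Vd / t½ = 0.693 × 672.6 / 53 = 8.795 L/h
Infusion rate = CL × Css = 8.795 × 18 = 158.3 mg/h

(a) 12100 mg; (b) 158 mg/h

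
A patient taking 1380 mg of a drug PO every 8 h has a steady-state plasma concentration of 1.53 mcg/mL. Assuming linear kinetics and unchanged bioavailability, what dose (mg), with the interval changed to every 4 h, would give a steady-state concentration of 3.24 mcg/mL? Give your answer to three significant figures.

With linear kinetics, Css is proportional to dose rate (D/τ) at fixed clearance.
D₂ = D₁ × (Css,target / Css,current) × (τ₂/τ₁) = 1380 × (3.24/1.53) × (4/8) = 1461 mg

1460 mg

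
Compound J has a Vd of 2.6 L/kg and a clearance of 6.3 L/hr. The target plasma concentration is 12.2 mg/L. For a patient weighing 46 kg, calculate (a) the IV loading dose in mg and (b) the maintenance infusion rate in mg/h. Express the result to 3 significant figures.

(a) 1460 mg; (b) 76.9 mg/h

Vd(total) = 46 kg × 2.6 L/kg = 119.6 L
Loading: fill Vd to C_target → 119.6 L × 12.2 mg/L = 1459 mg
Maintenance infusion rate = CL × Css = 6.300 × 12.2 = 76.86 mg/h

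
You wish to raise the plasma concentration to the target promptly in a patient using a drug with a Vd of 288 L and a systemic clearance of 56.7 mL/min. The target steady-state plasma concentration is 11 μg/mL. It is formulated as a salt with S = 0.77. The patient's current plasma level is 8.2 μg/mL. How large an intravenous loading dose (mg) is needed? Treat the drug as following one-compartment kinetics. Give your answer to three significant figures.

1050 mg

The loading dose fills Vd to the target concentration.
Concentration deficit ΔC = 11 − 8.2 = 2.800 mg/L
LD = Vd × ΔC / S = 288.0 × 2.800 / 0.77 = 1047 mg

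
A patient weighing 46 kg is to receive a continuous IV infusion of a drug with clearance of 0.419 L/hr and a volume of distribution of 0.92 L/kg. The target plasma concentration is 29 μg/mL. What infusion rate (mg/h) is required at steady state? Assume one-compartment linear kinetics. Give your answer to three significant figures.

12.2 mg/h

Infusion rate = CL · Css = 0.4190 L/h × 29 mg/L = 12.15 mg/h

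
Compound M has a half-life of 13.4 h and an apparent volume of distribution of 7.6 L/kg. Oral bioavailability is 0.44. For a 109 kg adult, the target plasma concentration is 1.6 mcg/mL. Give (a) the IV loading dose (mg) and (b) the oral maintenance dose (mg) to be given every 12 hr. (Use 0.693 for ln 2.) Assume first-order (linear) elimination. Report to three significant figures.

(a) 1330 mg; (b) 1870 mg

Vd = 7.6 L/kg × 109 kg = 828.4 L
LD = Vd × C = 828.4 × 1.6 = 1325 mg
CL = 0.693 × Vd / t½ = 0.693 × 828.4 / 13.4 = 42.84 L/h
D = CL × Css × τ / F = 42.84 × 1.6 × 12 / 0.44 = 1869 mg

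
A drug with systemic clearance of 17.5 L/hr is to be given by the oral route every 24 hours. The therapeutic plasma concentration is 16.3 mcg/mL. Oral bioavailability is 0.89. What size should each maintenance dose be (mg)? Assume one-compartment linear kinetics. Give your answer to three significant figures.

7690 mg

At steady state, dose per interval replaces the amount cleared in that interval: F·D/τ = CL·Css.
D = CL × Css × τ / F = 17.50 × 16.3 × 24 / 0.89 = 7692 mg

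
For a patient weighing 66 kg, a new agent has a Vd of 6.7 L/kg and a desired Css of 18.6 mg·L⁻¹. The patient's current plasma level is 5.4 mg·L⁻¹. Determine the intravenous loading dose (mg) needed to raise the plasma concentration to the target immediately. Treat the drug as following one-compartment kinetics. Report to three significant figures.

5840 mg

Total Vd = 6.7 × 66 = 442.2 L
Concentration deficit ΔC = 18.6 − 5.4 = 13.20 mg/L
LD = Vd × ΔC = 442.2 × 13.20 = 5837 mg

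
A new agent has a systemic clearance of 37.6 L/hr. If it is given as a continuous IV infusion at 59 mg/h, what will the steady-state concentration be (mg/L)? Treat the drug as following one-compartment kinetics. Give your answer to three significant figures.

Css = rate / CL = 59 / 37.60 = 1.569 mg/L

1.57 mg/L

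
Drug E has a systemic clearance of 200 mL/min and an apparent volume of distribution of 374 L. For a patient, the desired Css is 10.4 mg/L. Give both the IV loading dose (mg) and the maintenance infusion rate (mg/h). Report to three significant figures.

(a) 3890 mg; (b) 125 mg/h

Loading dose = Vd × C = 374.0 × 10.4 = 3890 mg
CL = 200 mL/min × 60/1000 = 12.00 L/h
Maintenance infusion rate = CL × Css = 12.00 × 10.4 = 124.8 mg/h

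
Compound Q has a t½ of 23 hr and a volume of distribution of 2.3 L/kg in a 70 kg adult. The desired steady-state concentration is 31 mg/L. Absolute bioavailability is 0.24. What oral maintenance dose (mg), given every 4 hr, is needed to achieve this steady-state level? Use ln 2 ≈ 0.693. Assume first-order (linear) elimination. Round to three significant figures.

Total Vd = 2.3 × 70 = 161.0 L
CL = 0.693 × Vd / t½ = 0.693 × 161.0 / 23 = 4.851 L/h
D = CL × Css × τ / F = 4.851 × 31 × 4 / 0.24 = 2506 mg

2510 mg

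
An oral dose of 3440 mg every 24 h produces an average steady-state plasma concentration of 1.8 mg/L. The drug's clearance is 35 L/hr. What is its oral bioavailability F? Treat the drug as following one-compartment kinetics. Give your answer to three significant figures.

0.440

F·D/τ = CL·Css at steady state → F = CL·Css·τ / D.
F = 35 × 1.8 × 24 / 3440 = 0.440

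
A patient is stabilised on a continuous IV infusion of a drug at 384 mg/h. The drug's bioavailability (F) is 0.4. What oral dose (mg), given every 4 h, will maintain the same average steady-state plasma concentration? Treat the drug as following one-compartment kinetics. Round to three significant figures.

3840 mg

To maintain the same Css, the systemic dosing rate must be unchanged: F·D/τ = infusion rate.
D = rate × τ / F = 384 × 4 / 0.4 = 3840 mg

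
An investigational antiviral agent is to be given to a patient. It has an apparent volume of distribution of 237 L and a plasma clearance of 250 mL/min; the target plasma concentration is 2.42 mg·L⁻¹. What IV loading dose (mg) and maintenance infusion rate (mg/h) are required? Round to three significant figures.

(a) 574 mg; (b) 36.3 mg/h

LD = Vd · C_target = 237.0 × 2.42 = 573.5 mg
CL = 250 mL/min × 60/1000 = 15.00 L/h
Maintenance: replace elimination → rate = CL × Css = 15.00 × 2.42 = 36.30 mg/h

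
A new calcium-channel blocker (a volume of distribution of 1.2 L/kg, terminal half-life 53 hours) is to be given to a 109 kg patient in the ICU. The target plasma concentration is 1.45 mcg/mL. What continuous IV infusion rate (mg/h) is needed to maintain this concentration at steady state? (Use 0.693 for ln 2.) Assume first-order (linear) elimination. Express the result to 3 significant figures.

2.48 mg/h

Vd(total) = 109 kg × 1.2 L/kg = 130.8 L
CL = ln 2 · Vd / t½ = 0.693 × 130.8 / 53 = 1.710 L/h
Infusion rate = CL × Css = 1.710 × 1.45 = 2.480 mg/h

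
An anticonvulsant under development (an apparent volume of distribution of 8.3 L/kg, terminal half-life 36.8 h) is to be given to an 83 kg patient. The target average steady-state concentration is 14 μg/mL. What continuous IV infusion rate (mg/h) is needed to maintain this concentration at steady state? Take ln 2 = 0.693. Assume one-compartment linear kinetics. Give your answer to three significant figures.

182 mg/h

Vd = 8.3 L/kg × 83 kg = 688.9 L
k = 0.693/36.8 = 0.01883 h⁻¹, so CL = k·Vd = 0.01883 × 688.9 = 12.97 L/h
Infusion rate = CL × Css = 12.97 × 14 = 181.6 mg/h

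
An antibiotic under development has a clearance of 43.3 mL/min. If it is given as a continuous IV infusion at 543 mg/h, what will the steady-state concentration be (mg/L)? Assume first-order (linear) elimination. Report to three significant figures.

209 mg/L

CL = 43.3 mL/min = 43.3 × 0.06 = 2.598 L/h
Css = rate / CL = 543 / 2.598 = 209.0 mg/L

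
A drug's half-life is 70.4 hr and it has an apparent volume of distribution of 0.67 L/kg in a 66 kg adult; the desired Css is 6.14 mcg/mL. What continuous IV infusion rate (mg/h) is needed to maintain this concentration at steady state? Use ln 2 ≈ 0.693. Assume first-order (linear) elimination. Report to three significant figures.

2.67 mg/h

Vd = 0.67 L/kg × 66 kg = 44.22 L
CL = 0.693 × Vd / t½ = 0.693 × 44.22 / 70.4 = 0.4353 L/h
Infusion rate = CL × Css = 0.4353 × 6.14 = 2.673 mg/h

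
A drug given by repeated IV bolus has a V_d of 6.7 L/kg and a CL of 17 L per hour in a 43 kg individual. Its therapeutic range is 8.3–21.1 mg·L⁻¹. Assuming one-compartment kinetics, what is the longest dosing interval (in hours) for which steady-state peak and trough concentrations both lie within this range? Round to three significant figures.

Vd = 6.7 L/kg × 43 kg = 288.1 L
k = CL / Vd = 17.00 / 288.1 = 0.05901 h⁻¹
Between IV bolus doses, concentration decays as C = C₀·e^(−kτ), so C_peak/C_trough = e^(kτ).
τ_max = ln(C_peak/C_trough) / k = ln(21.1/8.3) / 0.05901 = 0.9330 / 0.05901 = 15.81 h

15.8 h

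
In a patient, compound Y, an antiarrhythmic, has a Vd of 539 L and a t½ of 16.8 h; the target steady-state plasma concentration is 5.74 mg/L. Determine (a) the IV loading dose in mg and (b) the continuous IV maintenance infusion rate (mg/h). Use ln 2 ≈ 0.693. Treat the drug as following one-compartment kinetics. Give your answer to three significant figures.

LD = Vd × C = 539.0 × 5.74 = 3094 mg
CL = 0.693 × Vd / t½ = 0.693 × 539.0 / 16.8 = 22.23 L/h
Infusion rate = CL × Css = 22.23 × 5.74 = 127.6 mg/h

(a) 3090 mg; (b) 128 mg/h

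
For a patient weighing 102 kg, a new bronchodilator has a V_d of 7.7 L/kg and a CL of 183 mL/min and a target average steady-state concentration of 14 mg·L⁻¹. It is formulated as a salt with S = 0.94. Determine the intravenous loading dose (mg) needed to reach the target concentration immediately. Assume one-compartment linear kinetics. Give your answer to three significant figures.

11700 mg

Vd = 7.7 L/kg × 102 kg = 785.4 L
LD = Vd × C / S = 785.4 × 14.00 / 0.94 = 11700 mg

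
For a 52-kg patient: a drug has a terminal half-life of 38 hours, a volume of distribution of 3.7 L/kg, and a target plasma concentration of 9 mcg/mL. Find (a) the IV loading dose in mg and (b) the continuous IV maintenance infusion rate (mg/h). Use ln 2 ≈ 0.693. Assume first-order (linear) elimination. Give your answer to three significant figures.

Vd = 3.7 L/kg × 52 kg = 192.4 L
LD = Vd × C = 192.4 × 9 = 1732 mg
CL = 0.693 × Vd / t½ = 0.693 × 192.4 / 38 = 3.509 L/h
Infusion rate = CL × Css = 3.509 × 9 = 31.58 mg/h

(a) 1730 mg; (b) 31.6 mg/h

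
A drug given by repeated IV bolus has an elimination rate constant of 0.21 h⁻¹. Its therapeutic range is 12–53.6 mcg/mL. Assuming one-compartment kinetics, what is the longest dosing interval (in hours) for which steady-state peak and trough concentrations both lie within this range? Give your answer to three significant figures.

Between IV bolus doses, concentration decays as C = C₀·e^(−kτ), so C_peak/C_trough = e^(kτ).
τ_max = ln(C_peak/C_trough) / k = ln(53.6/12) / 0.2100 = 1.497 / 0.2100 = 7.129 h

7.13 h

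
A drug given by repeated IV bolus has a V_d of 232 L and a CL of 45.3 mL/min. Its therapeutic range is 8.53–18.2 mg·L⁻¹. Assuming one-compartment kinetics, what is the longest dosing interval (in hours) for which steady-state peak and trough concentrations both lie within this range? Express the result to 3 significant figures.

64.7 h

CL = 45.3 mL/min × 60/1000 = 2.718 L/h
k = CL / Vd = 2.718 / 232.0 = 0.01172 h⁻¹
Between IV bolus doses, concentration decays as C = C₀·e^(−kτ), so C_peak/C_trough = e^(kτ).
τ_max = ln(C_peak/C_trough) / k = ln(18.2/8.53) / 0.01172 = 0.7578 / 0.01172 = 64.66 h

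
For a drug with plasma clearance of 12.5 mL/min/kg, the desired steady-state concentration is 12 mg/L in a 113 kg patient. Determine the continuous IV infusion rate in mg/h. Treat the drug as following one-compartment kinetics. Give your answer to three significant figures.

CL = 12.5 mL/min/kg × 113 kg = 1413 mL/min = 1413 × 60/1000 = 84.78 L/h
At steady state, infusion rate equals elimination rate: rate in = CL × Css.
Infusion rate = CL · Css = 84.78 L/h × 12 mg/L = 1017 mg/h

1020 mg/h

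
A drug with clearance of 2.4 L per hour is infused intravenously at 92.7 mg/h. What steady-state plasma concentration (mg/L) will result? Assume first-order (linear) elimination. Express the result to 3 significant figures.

38.6 mg/L

Css = rate / CL = 92.7 / 2.400 = 38.63 mg/L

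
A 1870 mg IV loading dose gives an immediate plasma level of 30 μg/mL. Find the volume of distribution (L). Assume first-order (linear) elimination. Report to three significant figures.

62.3 L

Immediately after an IV bolus, C₀ = Dose / Vd, so Vd = Dose / C₀.
Vd = 1870 / 30 = 62.33 L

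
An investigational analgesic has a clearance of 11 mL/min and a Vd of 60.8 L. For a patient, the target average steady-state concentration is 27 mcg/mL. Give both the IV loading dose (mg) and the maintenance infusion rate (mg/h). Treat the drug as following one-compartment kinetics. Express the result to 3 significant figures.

Loading: fill Vd to C_target → 60.80 L × 27 mg/L = 1642 mg
Convert clearance: 11 mL/min × 60 min/h ÷ 1000 mL/L = 0.6600 L/h
Maintenance: replace elimination → rate = CL × Css = 0.6600 × 27 = 17.82 mg/h

(a) 1640 mg; (b) 17.8 mg/h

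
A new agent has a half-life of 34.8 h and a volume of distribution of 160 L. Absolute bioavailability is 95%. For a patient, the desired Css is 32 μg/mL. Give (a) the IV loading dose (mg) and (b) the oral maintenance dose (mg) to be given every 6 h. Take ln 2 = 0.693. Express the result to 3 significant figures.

(a) 5120 mg; (b) 644 mg

LD = Vd × C = 160.0 × 32 = 5120 mg
CL = 0.693 × Vd / t½ = 0.693 × 160.0 / 34.8 = 3.186 L/h
D = CL × Css × τ / F = 3.186 × 32 × 6 / 0.95 = 643.9 mg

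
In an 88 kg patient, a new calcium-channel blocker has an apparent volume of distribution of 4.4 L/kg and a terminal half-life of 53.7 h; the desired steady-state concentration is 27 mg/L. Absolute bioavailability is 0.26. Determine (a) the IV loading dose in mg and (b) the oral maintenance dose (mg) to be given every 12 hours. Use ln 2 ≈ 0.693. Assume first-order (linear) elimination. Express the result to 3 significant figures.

(a) 10500 mg; (b) 6230 mg

Total Vd = 4.4 × 88 = 387.2 L
LD = Vd × C = 387.2 × 27 = 10450 mg
CL = 0.693 × Vd / t½ = 0.693 × 387.2 / 53.7 = 4.997 L/h
D = CL × Css × τ / F = 4.997 × 27 × 12 / 0.26 = 6227 mg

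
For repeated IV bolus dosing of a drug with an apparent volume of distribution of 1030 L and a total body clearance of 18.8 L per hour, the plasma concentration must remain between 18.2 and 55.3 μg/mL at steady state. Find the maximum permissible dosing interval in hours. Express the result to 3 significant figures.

60.9 h

k = CL / Vd = 18.80 / 1030 = 0.01825 h⁻¹
Between IV bolus doses, concentration decays as C = C₀·e^(−kτ), so C_peak/C_trough = e^(kτ).
τ_max = ln(C_peak/C_trough) / k = ln(55.3/18.2) / 0.01825 = 1.111 / 0.01825 = 60.88 h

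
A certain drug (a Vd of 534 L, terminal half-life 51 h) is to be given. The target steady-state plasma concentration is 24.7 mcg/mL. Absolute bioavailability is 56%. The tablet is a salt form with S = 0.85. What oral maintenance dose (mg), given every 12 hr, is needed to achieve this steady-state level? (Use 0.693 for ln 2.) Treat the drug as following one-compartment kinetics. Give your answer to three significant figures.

4520 mg

CL = 0.693 × Vd / t½ = 0.693 × 534.0 / 51 = 7.256 L/h
D = CL × Css × τ / F / S = 7.256 × 24.7 × 12 / 0.56 / 0.85 = 4518 mg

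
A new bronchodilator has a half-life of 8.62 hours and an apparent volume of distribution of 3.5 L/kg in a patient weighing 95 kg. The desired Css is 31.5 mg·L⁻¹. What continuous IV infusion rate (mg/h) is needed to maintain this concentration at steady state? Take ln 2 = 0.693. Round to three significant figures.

842 mg/h

Vd = 3.5 L/kg × 95 kg = 332.5 L
CL = 0.693 × Vd / t½ = 0.693 × 332.5 / 8.62 = 26.73 L/h
Infusion rate = CL × Css = 26.73 × 31.5 = 842.0 mg/h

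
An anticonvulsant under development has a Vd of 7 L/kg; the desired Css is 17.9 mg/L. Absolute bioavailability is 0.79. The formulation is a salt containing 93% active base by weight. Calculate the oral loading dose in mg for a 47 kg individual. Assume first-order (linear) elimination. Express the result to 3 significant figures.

Vd = 7 L/kg × 47 kg = 329.0 L
LD = Vd × C / F / S = 329.0 × 17.90 / 0.79 / 0.93 = 8016 mg

8020 mg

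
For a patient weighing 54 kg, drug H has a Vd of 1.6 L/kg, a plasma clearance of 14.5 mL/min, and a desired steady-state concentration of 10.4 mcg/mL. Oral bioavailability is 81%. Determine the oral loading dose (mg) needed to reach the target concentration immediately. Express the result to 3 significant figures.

1110 mg

Vd = 1.6 L/kg × 54 kg = 86.40 L
The loading dose fills Vd to the target concentration; clearance is irrelevant here.
LD = Vd × C / F = 86.40 × 10.40 / 0.81 = 1109 mg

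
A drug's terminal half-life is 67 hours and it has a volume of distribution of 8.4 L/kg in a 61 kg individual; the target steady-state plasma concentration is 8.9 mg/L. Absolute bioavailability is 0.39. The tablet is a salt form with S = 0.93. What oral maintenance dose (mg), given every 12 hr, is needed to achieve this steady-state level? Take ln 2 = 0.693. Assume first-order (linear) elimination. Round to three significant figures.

1560 mg

Vd = 8.4 L/kg × 61 kg = 512.4 L
CL = 0.693 × Vd / t½ = 0.693 × 512.4 / 67 = 5.300 L/h
D = CL × Css × τ / F / S = 5.300 × 8.9 × 12 / 0.39 / 0.93 = 1561 mg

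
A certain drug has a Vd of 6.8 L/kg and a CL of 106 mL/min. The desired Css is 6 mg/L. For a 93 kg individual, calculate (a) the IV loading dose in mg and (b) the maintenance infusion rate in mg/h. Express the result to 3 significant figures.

Vd = 6.8 L/kg × 93 kg = 632.4 L
Loading: fill Vd to C_target → 632.4 L × 6 mg/L = 3794 mg
CL = 106 mL/min × 60/1000 = 6.360 L/h
Maintenance: replace elimination → rate = CL × Css = 6.360 × 6 = 38.16 mg/h

(a) 3790 mg; (b) 38.2 mg/h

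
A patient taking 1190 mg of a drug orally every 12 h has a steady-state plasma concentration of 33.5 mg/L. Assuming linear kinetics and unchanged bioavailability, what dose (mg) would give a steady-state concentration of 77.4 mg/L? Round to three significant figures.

2750 mg

For first-order elimination, Css ∝ F·D/(CL·τ); F and CL are unchanged, so Css ∝ D/τ.
D₂ = D₁ × (Css,target / Css,current) = 1190 × 77.4/33.5 = 2749 mg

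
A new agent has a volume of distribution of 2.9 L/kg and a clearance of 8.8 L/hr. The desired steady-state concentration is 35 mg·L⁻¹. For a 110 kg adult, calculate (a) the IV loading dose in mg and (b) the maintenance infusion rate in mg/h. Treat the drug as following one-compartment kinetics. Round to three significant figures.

Total Vd = 2.9 × 110 = 319.0 L
Loading dose = Vd × C = 319.0 × 35 = 11170 mg
Infusion rate = 8.800 L/h × 35 mg/L = 308.0 mg/h

(a) 11200 mg; (b) 308 mg/h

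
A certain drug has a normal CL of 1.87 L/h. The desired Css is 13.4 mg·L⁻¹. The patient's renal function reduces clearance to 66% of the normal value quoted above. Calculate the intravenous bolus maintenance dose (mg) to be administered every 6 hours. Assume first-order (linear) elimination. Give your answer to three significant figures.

99.2 mg

Patient clearance = 0.66 × 1.870 = 1.234 L/h
At steady state, dose per interval replaces the amount cleared in that interval: D/τ = CL·Css.
D = CL × Css × τ = 1.234 × 13.4 × 6 = 99.21 mg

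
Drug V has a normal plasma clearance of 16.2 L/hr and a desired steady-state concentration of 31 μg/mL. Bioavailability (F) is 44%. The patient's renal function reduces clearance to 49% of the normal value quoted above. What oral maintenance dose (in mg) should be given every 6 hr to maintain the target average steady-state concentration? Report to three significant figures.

Patient clearance = 0.49 × 16.20 = 7.938 L/h
D = CL × Css × τ / F = 7.938 × 31 × 6 / 0.44 = 3356 mg

3360 mg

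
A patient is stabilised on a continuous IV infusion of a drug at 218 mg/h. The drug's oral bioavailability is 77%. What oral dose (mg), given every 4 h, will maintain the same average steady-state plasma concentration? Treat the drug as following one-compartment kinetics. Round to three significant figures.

To maintain the same Css, the systemic dosing rate must be unchanged: F·D/τ = infusion rate.
D = rate × τ / F = 218 × 4 / 0.77 = 1132 mg

1130 mg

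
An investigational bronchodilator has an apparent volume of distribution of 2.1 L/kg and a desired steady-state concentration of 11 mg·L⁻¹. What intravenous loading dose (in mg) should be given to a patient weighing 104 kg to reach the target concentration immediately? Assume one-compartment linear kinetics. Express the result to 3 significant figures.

2400 mg

Vd(total) = 104 kg × 2.1 L/kg = 218.4 L
The loading dose fills Vd to the target concentration.
LD = Vd × C = 218.4 × 11.00 = 2402 mg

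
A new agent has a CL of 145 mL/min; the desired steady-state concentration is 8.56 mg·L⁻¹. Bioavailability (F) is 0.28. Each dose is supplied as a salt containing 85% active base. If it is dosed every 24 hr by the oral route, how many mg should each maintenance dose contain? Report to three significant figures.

CL = 145 mL/min × 60/1000 = 8.700 L/h
At steady state, dose per interval replaces the amount cleared in that interval: F·S·D/τ = CL·Css.
D = CL × Css × τ / F / S = 8.700 × 8.56 × 24 / 0.28 / 0.85 = 7510 mg

7510 mg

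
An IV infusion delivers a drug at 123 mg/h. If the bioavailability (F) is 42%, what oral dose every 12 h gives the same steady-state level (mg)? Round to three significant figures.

3510 mg

To maintain the same Css, the systemic dosing rate must be unchanged: F·D/τ = infusion rate.
D = rate × τ / F = 123 × 12 / 0.42 = 3514 mg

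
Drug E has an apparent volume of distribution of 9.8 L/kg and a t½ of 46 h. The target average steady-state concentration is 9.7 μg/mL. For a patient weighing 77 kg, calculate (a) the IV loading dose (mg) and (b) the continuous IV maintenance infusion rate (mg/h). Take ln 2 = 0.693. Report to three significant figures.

(a) 7320 mg; (b) 110 mg/h

Total Vd = 9.8 × 77 = 754.6 L
LD = Vd × C = 754.6 × 9.7 = 7320 mg
CL = 0.693 × Vd / t½ = 0.693 × 754.6 / 46 = 11.37 L/h
Infusion rate = CL × Css = 11.37 × 9.7 = 110.3 mg/h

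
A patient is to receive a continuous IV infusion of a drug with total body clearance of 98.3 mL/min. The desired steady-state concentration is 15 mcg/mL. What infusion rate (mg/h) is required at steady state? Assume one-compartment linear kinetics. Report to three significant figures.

CL = 98.3 mL/min = 98.3 × 0.06 = 5.898 L/h
R₀ = 5.898 × 15 = 88.47 mg/h

88.5 mg/h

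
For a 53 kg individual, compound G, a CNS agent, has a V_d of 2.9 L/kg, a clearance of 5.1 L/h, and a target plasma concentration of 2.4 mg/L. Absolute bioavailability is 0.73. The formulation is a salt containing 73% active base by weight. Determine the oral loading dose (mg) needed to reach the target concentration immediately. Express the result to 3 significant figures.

692 mg

Vd = 2.9 L/kg × 53 kg = 153.7 L
The loading dose fills Vd to the target concentration.
LD = Vd × C / F / S = 153.7 × 2.400 / 0.73 / 0.73 = 692.2 mg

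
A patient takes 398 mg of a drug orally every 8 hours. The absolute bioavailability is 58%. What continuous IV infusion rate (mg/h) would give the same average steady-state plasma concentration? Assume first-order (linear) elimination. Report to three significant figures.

Equivalent systemic input: infusion rate = F·D/τ.
Rate = 0.58 × 398 / 8 = 28.86 mg/h

28.9 mg/h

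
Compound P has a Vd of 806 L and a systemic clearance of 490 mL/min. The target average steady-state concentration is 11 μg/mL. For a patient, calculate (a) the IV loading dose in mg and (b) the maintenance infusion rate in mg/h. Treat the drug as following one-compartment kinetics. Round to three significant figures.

Loading dose = Vd × C = 806.0 × 11 = 8866 mg
CL = 490 mL/min × 60/1000 = 29.40 L/h
Infusion rate = 29.40 L/h × 11 mg/L = 323.4 mg/h

(a) 8870 mg; (b) 323 mg/h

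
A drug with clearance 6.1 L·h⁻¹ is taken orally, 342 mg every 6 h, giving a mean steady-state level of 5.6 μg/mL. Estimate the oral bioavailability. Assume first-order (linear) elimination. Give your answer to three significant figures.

0.599

F·D/τ = CL·Css at steady state → F = CL·Css·τ / D.
F = 6.1 × 5.6 × 6 / 342 = 0.599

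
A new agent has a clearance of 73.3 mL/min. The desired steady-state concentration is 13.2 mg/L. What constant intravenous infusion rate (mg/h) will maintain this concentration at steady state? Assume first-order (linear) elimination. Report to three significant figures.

Convert clearance: 73.3 mL/min × 60 min/h ÷ 1000 mL/L = 4.398 L/h
At steady state, infusion rate equals elimination rate: rate in = CL × Css.
Infusion rate = CL · Css = 4.398 L/h × 13.2 mg/L = 58.05 mg/h

58.1 mg/h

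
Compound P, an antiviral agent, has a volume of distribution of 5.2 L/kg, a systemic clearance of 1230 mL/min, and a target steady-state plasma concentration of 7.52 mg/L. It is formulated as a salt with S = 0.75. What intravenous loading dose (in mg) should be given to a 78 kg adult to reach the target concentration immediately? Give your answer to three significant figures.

4070 mg

Vd = 5.2 L/kg × 78 kg = 405.6 L
LD = Vd × C / S = 405.6 × 7.520 / 0.75 = 4067 mg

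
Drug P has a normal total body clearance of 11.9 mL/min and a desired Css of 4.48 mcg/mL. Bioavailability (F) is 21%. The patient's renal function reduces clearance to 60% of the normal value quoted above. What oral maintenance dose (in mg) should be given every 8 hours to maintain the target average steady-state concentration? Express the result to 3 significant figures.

73.1 mg

CL = 11.9 mL/min = 11.9 × 0.06 = 0.7140 L/h
Patient clearance = 0.6 × 0.7140 = 0.4284 L/h
D = CL × Css × τ / F = 0.4284 × 4.48 × 8 / 0.21 = 73.11 mg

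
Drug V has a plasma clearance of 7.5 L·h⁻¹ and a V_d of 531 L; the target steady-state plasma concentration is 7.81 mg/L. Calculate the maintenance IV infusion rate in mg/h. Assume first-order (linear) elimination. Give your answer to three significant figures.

Maintenance depends on clearance, not Vd — rate in must match rate out.
Rate = CL × Css = 7.500 × 7.81 = 58.58 mg/h

58.6 mg/h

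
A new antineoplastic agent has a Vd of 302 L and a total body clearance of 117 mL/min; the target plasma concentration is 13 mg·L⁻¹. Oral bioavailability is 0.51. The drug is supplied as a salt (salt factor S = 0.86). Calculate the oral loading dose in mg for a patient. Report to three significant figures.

8950 mg

LD = Vd × C / F / S = 302.0 × 13.00 / 0.51 / 0.86 = 8951 mg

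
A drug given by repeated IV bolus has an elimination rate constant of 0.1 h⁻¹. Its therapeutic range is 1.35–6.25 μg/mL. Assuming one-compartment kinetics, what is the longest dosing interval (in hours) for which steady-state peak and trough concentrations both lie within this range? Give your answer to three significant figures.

15.3 h

Between IV bolus doses, concentration decays as C = C₀·e^(−kτ), so C_peak/C_trough = e^(kτ).
τ_max = ln(C_peak/C_trough) / k = ln(6.25/1.35) / 0.1000 = 1.532 / 0.1000 = 15.32 h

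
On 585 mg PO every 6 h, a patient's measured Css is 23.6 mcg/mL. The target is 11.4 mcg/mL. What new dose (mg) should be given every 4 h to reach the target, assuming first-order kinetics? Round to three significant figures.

With linear kinetics, Css is proportional to dose rate (D/τ) at fixed clearance.
D₂ = D₁ × (Css,target / Css,current) × (τ₂/τ₁) = 585 × (11.4/23.6) × (4/6) = 188.4 mg

188 mg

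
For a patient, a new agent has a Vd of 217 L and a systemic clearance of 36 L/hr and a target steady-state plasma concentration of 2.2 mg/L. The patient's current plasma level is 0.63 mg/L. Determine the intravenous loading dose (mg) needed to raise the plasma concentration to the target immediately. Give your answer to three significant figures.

341 mg

LD is governed by Vd — clearance does not enter the loading-dose calculation.
Concentration deficit ΔC = 2.2 − 0.63 = 1.570 mg/L
LD = Vd × ΔC = 217.0 × 1.570 = 340.7 mg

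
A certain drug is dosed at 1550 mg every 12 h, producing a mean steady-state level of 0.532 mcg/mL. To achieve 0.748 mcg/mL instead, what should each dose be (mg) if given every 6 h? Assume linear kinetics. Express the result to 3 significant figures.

1090 mg

With linear kinetics, Css is proportional to dose rate (D/τ) at fixed clearance.
D₂ = D₁ × (Css,target / Css,current) × (τ₂/τ₁) = 1550 × (0.748/0.532) × (6/12) = 1090 mg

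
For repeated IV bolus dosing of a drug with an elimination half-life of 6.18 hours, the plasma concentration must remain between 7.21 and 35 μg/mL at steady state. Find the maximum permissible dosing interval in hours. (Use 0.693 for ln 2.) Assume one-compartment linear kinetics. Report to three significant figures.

14.1 h

k = 0.693 / t½ = 0.693 / 6.18 = 0.1121 h⁻¹
Between IV bolus doses, concentration decays as C = C₀·e^(−kτ), so C_peak/C_trough = e^(kτ).
τ_max = ln(C_peak/C_trough) / k = ln(35/7.21) / 0.1121 = 1.580 / 0.1121 = 14.09 h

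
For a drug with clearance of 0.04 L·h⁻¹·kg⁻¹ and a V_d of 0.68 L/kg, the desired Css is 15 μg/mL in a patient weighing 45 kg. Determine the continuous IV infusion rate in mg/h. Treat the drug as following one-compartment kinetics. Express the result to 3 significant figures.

27.0 mg/h

CL = 0.04 L·h⁻¹·kg⁻¹ × 45 kg = 1.800 L/h
R₀ = 1.800 × 15 = 27.00 mg/h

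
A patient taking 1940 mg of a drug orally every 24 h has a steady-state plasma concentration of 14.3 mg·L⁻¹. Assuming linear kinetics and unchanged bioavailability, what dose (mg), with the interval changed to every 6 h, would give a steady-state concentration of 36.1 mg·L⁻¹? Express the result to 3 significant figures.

1220 mg

With linear kinetics, Css is proportional to dose rate (D/τ) at fixed clearance.
D₂ = D₁ × (Css,target / Css,current) × (τ₂/τ₁) = 1940 × (36.1/14.3) × (6/24) = 1224 mg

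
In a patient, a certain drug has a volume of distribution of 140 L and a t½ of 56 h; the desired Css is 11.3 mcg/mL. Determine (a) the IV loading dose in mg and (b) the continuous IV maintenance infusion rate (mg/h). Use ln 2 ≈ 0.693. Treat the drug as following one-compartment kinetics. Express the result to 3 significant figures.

LD = Vd × C = 140.0 × 11.3 = 1582 mg
CL = 0.693 × Vd / t½ = 0.693 × 140.0 / 56 = 1.733 L/h
Infusion rate = CL × Css = 1.733 × 11.3 = 19.58 mg/h

(a) 1580 mg; (b) 19.6 mg/h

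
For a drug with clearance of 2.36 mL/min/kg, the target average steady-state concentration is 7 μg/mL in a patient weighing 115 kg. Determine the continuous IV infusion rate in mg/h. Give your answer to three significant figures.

CL = 2.36 mL/min/kg × 115 kg = 271.4 mL/min = 271.4 × 60/1000 = 16.28 L/h
Rate = CL × Css = 16.28 × 7 = 114.0 mg/h

114 mg/h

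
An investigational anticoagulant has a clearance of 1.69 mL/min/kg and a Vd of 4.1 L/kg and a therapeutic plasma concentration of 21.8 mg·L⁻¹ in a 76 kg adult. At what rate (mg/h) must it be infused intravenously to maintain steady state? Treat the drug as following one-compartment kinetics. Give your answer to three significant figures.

CL = 1.69 mL/min/kg × 76 kg = 128.4 mL/min = 128.4 × 60/1000 = 7.704 L/h
At steady state, infusion rate equals elimination rate: rate in = CL × Css.
R₀ = 7.704 × 21.8 = 167.9 mg/h

168 mg/h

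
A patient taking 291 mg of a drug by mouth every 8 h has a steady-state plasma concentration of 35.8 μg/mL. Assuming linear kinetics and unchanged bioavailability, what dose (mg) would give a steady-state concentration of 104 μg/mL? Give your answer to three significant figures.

845 mg

For first-order elimination, Css ∝ F·D/(CL·τ); F and CL are unchanged, so Css ∝ D/τ.
D₂ = D₁ × (Css,target / Css,current) = 291 × 104/35.8 = 845.4 mg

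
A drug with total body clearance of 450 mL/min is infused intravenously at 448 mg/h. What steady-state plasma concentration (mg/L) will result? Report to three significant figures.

16.6 mg/L

CL = 450 mL/min × 60/1000 = 27.00 L/h
Css = rate / CL = 448 / 27.00 = 16.59 mg/L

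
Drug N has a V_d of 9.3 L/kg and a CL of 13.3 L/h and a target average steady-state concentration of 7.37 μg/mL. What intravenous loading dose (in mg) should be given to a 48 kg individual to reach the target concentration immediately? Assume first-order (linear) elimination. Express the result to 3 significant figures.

3290 mg

Total Vd = 9.3 × 48 = 446.4 L
LD = Vd × C = 446.4 × 7.370 = 3290 mg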